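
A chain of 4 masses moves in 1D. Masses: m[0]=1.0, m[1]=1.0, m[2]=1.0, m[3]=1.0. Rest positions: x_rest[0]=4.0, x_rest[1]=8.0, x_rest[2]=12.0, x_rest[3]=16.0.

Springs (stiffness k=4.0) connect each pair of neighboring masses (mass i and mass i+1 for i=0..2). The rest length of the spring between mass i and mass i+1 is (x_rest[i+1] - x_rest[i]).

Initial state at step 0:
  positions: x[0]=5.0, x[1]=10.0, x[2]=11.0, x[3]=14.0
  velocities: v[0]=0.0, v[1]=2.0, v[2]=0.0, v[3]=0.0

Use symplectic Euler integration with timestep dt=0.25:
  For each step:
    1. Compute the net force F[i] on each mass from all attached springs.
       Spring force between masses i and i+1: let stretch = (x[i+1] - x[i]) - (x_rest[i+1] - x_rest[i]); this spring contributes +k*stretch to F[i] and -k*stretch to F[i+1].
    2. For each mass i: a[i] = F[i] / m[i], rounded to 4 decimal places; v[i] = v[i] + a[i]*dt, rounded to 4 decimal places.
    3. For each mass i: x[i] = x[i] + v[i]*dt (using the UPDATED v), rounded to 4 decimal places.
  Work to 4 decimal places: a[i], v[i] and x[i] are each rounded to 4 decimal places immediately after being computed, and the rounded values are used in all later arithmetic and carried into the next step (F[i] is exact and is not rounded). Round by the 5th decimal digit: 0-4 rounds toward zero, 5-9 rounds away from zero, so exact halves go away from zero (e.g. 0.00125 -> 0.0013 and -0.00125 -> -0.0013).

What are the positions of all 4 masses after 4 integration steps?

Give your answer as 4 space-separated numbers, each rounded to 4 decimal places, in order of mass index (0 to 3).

Answer: 5.1251 7.5001 12.5313 16.8438

Derivation:
Step 0: x=[5.0000 10.0000 11.0000 14.0000] v=[0.0000 2.0000 0.0000 0.0000]
Step 1: x=[5.2500 9.5000 11.5000 14.2500] v=[1.0000 -2.0000 2.0000 1.0000]
Step 2: x=[5.5625 8.4375 12.1875 14.8125] v=[1.2500 -4.2500 2.7500 2.2500]
Step 3: x=[5.5938 7.5938 12.5938 15.7188] v=[0.1250 -3.3750 1.6250 3.6250]
Step 4: x=[5.1251 7.5001 12.5313 16.8438] v=[-1.8750 -0.3750 -0.2500 4.5000]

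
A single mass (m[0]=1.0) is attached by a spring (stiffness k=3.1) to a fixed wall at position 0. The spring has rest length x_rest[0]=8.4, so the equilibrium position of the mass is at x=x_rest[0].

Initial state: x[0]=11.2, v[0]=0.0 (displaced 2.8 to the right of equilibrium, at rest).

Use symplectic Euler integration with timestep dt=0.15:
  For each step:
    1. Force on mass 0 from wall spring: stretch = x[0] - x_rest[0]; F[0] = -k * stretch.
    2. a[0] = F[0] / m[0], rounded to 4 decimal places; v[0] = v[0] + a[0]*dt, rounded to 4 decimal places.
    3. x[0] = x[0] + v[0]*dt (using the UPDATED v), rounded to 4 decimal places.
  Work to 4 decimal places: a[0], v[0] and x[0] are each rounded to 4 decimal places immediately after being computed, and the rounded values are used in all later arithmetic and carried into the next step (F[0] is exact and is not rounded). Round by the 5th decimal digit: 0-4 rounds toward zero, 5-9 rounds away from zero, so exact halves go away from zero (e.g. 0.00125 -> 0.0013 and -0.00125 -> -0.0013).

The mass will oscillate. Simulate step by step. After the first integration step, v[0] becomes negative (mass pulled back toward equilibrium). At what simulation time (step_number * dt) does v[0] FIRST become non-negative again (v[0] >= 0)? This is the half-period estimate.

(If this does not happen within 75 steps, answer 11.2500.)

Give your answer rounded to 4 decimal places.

Step 0: x=[11.2000] v=[0.0000]
Step 1: x=[11.0047] v=[-1.3020]
Step 2: x=[10.6277] v=[-2.5132]
Step 3: x=[10.0953] v=[-3.5491]
Step 4: x=[9.4447] v=[-4.3374]
Step 5: x=[8.7212] v=[-4.8232]
Step 6: x=[7.9753] v=[-4.9726]
Step 7: x=[7.2590] v=[-4.7751]
Step 8: x=[6.6223] v=[-4.2445]
Step 9: x=[6.1096] v=[-3.4179]
Step 10: x=[5.7567] v=[-2.3529]
Step 11: x=[5.5881] v=[-1.1238]
Step 12: x=[5.6157] v=[0.1837]
First v>=0 after going negative at step 12, time=1.8000

Answer: 1.8000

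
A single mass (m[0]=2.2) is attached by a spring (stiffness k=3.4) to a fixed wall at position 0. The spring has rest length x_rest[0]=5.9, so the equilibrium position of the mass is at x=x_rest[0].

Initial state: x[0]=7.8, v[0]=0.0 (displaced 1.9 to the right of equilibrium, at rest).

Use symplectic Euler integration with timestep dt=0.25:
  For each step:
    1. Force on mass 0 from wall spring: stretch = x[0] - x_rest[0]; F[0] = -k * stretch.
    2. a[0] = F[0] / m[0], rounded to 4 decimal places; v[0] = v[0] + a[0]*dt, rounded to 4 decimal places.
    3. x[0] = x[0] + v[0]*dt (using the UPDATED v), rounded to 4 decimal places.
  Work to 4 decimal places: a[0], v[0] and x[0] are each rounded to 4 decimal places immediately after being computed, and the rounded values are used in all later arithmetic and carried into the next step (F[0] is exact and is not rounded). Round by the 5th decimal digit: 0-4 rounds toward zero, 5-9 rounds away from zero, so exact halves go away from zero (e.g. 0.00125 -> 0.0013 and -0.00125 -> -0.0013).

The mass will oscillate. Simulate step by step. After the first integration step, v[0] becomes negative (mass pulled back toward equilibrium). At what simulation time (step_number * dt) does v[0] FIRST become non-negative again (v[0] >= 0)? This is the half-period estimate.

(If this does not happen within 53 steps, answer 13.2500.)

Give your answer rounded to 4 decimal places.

Answer: 2.7500

Derivation:
Step 0: x=[7.8000] v=[0.0000]
Step 1: x=[7.6165] v=[-0.7341]
Step 2: x=[7.2672] v=[-1.3973]
Step 3: x=[6.7858] v=[-1.9255]
Step 4: x=[6.2189] v=[-2.2678]
Step 5: x=[5.6212] v=[-2.3910]
Step 6: x=[5.0504] v=[-2.2833]
Step 7: x=[4.5616] v=[-1.9551]
Step 8: x=[4.2021] v=[-1.4380]
Step 9: x=[4.0066] v=[-0.7820]
Step 10: x=[3.9940] v=[-0.0505]
Step 11: x=[4.1655] v=[0.6859]
First v>=0 after going negative at step 11, time=2.7500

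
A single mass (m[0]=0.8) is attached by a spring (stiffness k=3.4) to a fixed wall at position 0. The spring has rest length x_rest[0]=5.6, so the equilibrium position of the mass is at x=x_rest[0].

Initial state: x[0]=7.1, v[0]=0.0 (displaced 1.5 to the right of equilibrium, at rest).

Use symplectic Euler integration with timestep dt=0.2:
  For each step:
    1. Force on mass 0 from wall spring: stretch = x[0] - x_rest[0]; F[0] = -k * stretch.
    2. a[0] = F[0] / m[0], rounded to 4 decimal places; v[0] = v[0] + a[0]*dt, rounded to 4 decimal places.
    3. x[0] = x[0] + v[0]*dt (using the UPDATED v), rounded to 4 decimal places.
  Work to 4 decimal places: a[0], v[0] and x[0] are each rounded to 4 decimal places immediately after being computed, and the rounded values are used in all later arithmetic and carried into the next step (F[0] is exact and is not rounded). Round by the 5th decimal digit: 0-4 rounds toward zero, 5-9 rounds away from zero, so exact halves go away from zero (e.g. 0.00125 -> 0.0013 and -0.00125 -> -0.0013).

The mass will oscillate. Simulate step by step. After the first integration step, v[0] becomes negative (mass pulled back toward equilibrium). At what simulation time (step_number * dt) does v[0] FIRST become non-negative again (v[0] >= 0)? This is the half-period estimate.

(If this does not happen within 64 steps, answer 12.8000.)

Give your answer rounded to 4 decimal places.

Step 0: x=[7.1000] v=[0.0000]
Step 1: x=[6.8450] v=[-1.2750]
Step 2: x=[6.3783] v=[-2.3333]
Step 3: x=[5.7793] v=[-2.9949]
Step 4: x=[5.1498] v=[-3.1473]
Step 5: x=[4.5969] v=[-2.7646]
Step 6: x=[4.2145] v=[-1.9120]
Step 7: x=[4.0676] v=[-0.7343]
Step 8: x=[4.1812] v=[0.5682]
First v>=0 after going negative at step 8, time=1.6000

Answer: 1.6000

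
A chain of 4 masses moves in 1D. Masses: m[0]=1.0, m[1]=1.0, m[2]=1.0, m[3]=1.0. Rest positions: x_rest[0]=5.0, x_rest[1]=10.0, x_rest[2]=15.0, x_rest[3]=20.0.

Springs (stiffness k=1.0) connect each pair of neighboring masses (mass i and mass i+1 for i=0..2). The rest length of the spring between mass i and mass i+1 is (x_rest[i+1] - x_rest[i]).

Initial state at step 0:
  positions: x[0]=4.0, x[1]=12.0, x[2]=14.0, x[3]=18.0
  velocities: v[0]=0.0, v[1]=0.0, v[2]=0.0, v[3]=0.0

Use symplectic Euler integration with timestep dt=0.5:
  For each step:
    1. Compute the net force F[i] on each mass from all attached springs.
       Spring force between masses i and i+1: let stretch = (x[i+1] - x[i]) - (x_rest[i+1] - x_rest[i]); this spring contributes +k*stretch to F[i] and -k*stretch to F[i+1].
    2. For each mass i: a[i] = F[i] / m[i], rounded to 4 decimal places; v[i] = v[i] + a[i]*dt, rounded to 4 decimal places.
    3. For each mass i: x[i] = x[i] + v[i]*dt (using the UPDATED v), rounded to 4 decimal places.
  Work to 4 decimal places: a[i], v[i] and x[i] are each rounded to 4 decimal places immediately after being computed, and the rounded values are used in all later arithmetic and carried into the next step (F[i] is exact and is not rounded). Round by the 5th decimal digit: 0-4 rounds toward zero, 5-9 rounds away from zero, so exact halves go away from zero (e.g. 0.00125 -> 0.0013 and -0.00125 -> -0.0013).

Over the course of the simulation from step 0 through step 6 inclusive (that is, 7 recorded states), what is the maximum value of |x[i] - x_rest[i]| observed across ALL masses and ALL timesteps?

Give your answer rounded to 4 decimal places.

Step 0: x=[4.0000 12.0000 14.0000 18.0000] v=[0.0000 0.0000 0.0000 0.0000]
Step 1: x=[4.7500 10.5000 14.5000 18.2500] v=[1.5000 -3.0000 1.0000 0.5000]
Step 2: x=[5.6875 8.5625 14.9375 18.8125] v=[1.8750 -3.8750 0.8750 1.1250]
Step 3: x=[6.0938 7.5000 14.7500 19.6563] v=[0.8125 -2.1250 -0.3750 1.6875]
Step 4: x=[5.6016 7.8985 13.9766 20.5235] v=[-0.9844 0.7969 -1.5469 1.7344]
Step 5: x=[4.4336 9.2423 13.3204 21.0040] v=[-2.3360 2.6875 -1.3125 0.9610]
Step 6: x=[3.2178 10.4034 13.5656 20.8136] v=[-2.4317 2.3222 0.4903 -0.3808]
Max displacement = 2.5000

Answer: 2.5000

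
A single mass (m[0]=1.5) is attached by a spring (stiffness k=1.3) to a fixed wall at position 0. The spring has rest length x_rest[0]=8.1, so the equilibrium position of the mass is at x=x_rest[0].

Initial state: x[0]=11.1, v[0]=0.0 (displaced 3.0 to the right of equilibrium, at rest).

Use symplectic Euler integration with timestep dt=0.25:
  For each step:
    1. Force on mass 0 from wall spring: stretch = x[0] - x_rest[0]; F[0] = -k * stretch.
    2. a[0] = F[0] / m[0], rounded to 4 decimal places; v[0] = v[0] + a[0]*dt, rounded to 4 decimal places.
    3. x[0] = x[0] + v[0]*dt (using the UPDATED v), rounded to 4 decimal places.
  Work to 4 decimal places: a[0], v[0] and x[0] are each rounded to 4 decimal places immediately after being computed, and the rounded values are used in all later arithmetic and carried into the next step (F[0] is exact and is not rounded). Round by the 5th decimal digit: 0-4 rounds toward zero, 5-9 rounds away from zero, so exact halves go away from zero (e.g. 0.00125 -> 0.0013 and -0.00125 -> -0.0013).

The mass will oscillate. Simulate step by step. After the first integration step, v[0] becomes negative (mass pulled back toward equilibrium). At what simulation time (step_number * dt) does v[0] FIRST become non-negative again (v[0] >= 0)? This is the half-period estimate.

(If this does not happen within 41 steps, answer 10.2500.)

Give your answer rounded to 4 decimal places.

Answer: 3.5000

Derivation:
Step 0: x=[11.1000] v=[0.0000]
Step 1: x=[10.9375] v=[-0.6500]
Step 2: x=[10.6213] v=[-1.2648]
Step 3: x=[10.1685] v=[-1.8111]
Step 4: x=[9.6037] v=[-2.2593]
Step 5: x=[8.9574] v=[-2.5851]
Step 6: x=[8.2647] v=[-2.7709]
Step 7: x=[7.5631] v=[-2.8066]
Step 8: x=[6.8905] v=[-2.6903]
Step 9: x=[6.2834] v=[-2.4283]
Step 10: x=[5.7747] v=[-2.0347]
Step 11: x=[5.3920] v=[-1.5309]
Step 12: x=[5.1560] v=[-0.9442]
Step 13: x=[5.0794] v=[-0.3063]
Step 14: x=[5.1665] v=[0.3482]
First v>=0 after going negative at step 14, time=3.5000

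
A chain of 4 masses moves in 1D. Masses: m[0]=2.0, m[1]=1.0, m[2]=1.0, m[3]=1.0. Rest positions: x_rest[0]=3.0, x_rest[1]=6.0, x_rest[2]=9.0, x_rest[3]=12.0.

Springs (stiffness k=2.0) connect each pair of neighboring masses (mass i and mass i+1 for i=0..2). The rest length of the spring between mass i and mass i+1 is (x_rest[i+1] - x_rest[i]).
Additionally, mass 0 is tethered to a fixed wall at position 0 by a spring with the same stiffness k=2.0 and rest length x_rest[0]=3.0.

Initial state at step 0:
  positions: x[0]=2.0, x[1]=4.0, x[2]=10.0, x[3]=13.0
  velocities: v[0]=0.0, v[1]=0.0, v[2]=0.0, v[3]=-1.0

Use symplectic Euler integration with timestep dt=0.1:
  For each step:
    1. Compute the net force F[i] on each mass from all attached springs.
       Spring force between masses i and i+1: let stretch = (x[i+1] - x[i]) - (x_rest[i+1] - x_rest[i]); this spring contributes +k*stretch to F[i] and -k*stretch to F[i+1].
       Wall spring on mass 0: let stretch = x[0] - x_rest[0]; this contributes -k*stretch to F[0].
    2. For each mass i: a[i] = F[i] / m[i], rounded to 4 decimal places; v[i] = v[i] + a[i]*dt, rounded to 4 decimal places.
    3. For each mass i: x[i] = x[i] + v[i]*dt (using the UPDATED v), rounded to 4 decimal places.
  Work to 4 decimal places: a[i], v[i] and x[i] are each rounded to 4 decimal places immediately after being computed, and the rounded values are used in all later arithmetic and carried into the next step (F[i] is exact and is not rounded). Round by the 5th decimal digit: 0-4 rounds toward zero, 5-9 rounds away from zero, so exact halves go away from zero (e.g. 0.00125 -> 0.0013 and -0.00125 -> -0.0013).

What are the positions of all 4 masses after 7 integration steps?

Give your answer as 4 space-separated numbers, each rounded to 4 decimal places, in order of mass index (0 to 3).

Step 0: x=[2.0000 4.0000 10.0000 13.0000] v=[0.0000 0.0000 0.0000 -1.0000]
Step 1: x=[2.0000 4.0800 9.9400 12.9000] v=[0.0000 0.8000 -0.6000 -1.0000]
Step 2: x=[2.0008 4.2356 9.8220 12.8008] v=[0.0080 1.5560 -1.1800 -0.9920]
Step 3: x=[2.0039 4.4582 9.6519 12.7020] v=[0.0314 2.2263 -1.7015 -0.9878]
Step 4: x=[2.0115 4.7356 9.4389 12.6022] v=[0.0764 2.7742 -2.1302 -0.9978]
Step 5: x=[2.0263 5.0526 9.1951 12.4992] v=[0.1477 3.1700 -2.4382 -1.0305]
Step 6: x=[2.0511 5.3919 8.9345 12.3901] v=[0.2477 3.3932 -2.6059 -1.0913]
Step 7: x=[2.0888 5.7353 8.6722 12.2719] v=[0.3767 3.4336 -2.6233 -1.1824]

Answer: 2.0888 5.7353 8.6722 12.2719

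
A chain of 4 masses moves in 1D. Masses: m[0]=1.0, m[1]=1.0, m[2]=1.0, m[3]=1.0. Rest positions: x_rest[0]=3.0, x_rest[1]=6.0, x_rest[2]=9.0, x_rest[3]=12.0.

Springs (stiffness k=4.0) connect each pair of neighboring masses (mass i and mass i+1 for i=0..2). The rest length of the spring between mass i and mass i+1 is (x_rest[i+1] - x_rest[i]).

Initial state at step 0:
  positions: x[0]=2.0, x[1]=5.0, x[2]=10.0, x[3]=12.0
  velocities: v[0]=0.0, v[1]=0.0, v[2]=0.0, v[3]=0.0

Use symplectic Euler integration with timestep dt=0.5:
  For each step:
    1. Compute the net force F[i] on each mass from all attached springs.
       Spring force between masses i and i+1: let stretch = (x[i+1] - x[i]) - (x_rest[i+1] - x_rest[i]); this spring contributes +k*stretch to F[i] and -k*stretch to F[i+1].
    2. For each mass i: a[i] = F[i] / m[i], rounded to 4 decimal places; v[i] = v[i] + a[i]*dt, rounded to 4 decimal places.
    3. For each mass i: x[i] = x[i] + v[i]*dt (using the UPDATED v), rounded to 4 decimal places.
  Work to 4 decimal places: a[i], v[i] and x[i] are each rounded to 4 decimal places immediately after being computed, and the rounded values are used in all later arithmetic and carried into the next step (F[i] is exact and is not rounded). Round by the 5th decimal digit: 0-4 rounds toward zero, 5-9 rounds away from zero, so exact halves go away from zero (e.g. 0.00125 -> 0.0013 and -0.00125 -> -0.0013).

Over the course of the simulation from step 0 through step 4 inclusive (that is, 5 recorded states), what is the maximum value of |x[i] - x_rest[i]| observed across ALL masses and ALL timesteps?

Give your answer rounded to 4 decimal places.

Answer: 2.0000

Derivation:
Step 0: x=[2.0000 5.0000 10.0000 12.0000] v=[0.0000 0.0000 0.0000 0.0000]
Step 1: x=[2.0000 7.0000 7.0000 13.0000] v=[0.0000 4.0000 -6.0000 2.0000]
Step 2: x=[4.0000 4.0000 10.0000 11.0000] v=[4.0000 -6.0000 6.0000 -4.0000]
Step 3: x=[3.0000 7.0000 8.0000 11.0000] v=[-2.0000 6.0000 -4.0000 0.0000]
Step 4: x=[3.0000 7.0000 8.0000 11.0000] v=[0.0000 0.0000 0.0000 0.0000]
Max displacement = 2.0000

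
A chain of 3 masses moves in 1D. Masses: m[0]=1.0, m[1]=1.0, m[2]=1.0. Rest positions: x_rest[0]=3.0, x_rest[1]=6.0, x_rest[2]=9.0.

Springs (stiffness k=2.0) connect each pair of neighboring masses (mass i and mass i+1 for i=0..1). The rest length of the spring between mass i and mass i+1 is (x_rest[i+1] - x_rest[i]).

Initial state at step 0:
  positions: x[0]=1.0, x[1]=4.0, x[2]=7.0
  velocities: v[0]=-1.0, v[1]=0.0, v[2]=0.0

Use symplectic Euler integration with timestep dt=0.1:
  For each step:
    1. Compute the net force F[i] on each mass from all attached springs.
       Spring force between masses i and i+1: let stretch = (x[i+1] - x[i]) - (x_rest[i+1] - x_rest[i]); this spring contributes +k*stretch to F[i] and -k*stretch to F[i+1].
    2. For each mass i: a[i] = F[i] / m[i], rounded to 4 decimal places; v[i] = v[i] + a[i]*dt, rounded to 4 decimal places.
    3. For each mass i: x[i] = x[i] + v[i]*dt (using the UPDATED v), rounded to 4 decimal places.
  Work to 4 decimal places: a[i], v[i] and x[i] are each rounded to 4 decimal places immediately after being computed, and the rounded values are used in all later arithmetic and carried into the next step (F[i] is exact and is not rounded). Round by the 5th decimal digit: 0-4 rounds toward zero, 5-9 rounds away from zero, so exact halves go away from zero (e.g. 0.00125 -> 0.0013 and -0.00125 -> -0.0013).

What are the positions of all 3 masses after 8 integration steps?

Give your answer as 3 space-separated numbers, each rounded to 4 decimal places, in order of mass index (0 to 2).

Answer: 0.3490 3.8600 6.9910

Derivation:
Step 0: x=[1.0000 4.0000 7.0000] v=[-1.0000 0.0000 0.0000]
Step 1: x=[0.9000 4.0000 7.0000] v=[-1.0000 0.0000 0.0000]
Step 2: x=[0.8020 3.9980 7.0000] v=[-0.9800 -0.0200 0.0000]
Step 3: x=[0.7079 3.9921 7.0000] v=[-0.9408 -0.0588 -0.0004]
Step 4: x=[0.6195 3.9807 6.9998] v=[-0.8840 -0.1141 -0.0020]
Step 5: x=[0.5383 3.9625 6.9992] v=[-0.8118 -0.1825 -0.0058]
Step 6: x=[0.4656 3.9365 6.9979] v=[-0.7270 -0.2600 -0.0131]
Step 7: x=[0.4023 3.9023 6.9954] v=[-0.6328 -0.3419 -0.0254]
Step 8: x=[0.3490 3.8600 6.9910] v=[-0.5328 -0.4233 -0.0440]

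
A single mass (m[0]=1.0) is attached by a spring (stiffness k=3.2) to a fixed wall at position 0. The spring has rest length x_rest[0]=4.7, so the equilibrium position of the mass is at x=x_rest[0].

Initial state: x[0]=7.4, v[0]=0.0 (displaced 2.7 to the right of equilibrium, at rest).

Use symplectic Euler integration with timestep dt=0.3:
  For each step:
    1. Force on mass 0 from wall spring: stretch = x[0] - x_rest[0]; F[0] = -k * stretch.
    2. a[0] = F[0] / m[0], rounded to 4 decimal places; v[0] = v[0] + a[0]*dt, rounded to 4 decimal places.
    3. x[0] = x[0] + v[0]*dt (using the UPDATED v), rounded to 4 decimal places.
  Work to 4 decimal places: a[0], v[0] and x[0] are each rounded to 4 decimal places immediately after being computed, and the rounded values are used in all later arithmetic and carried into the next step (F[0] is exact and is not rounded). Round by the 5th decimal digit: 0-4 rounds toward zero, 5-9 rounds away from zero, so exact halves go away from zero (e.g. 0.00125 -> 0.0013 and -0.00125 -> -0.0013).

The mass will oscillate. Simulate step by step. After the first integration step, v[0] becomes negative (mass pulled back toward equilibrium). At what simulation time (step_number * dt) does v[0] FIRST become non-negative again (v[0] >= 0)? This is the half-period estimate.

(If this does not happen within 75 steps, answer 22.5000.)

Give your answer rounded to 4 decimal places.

Answer: 1.8000

Derivation:
Step 0: x=[7.4000] v=[0.0000]
Step 1: x=[6.6224] v=[-2.5920]
Step 2: x=[5.2912] v=[-4.4375]
Step 3: x=[3.7897] v=[-5.0050]
Step 4: x=[2.5504] v=[-4.1311]
Step 5: x=[1.9302] v=[-2.0675]
Step 6: x=[2.1077] v=[0.5915]
First v>=0 after going negative at step 6, time=1.8000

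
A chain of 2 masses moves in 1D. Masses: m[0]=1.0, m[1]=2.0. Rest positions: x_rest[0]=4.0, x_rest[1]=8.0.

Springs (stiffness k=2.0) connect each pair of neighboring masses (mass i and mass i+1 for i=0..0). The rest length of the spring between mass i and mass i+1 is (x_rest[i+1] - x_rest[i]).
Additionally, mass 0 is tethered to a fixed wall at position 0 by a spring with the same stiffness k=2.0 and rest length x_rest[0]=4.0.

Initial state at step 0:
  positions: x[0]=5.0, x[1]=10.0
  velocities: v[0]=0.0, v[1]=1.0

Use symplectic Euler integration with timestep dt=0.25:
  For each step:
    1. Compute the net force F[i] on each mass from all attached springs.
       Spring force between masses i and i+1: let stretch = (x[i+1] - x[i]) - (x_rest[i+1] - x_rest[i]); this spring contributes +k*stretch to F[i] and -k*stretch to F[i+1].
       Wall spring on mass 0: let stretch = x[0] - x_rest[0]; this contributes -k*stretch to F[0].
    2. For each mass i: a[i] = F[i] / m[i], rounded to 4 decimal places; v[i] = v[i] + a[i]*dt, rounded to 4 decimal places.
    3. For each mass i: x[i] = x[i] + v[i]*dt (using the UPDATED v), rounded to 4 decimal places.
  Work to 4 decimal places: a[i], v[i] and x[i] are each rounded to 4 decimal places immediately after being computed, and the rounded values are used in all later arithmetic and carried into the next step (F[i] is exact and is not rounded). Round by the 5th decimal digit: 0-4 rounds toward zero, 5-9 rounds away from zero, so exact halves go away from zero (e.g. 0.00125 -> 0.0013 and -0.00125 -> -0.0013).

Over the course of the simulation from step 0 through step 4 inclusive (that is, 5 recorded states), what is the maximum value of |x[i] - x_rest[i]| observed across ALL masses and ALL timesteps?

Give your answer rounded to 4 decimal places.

Answer: 2.3343

Derivation:
Step 0: x=[5.0000 10.0000] v=[0.0000 1.0000]
Step 1: x=[5.0000 10.1875] v=[0.0000 0.7500]
Step 2: x=[5.0235 10.3008] v=[0.0938 0.4531]
Step 3: x=[5.0787 10.3343] v=[0.2207 0.1338]
Step 4: x=[5.1560 10.2893] v=[0.3092 -0.1801]
Max displacement = 2.3343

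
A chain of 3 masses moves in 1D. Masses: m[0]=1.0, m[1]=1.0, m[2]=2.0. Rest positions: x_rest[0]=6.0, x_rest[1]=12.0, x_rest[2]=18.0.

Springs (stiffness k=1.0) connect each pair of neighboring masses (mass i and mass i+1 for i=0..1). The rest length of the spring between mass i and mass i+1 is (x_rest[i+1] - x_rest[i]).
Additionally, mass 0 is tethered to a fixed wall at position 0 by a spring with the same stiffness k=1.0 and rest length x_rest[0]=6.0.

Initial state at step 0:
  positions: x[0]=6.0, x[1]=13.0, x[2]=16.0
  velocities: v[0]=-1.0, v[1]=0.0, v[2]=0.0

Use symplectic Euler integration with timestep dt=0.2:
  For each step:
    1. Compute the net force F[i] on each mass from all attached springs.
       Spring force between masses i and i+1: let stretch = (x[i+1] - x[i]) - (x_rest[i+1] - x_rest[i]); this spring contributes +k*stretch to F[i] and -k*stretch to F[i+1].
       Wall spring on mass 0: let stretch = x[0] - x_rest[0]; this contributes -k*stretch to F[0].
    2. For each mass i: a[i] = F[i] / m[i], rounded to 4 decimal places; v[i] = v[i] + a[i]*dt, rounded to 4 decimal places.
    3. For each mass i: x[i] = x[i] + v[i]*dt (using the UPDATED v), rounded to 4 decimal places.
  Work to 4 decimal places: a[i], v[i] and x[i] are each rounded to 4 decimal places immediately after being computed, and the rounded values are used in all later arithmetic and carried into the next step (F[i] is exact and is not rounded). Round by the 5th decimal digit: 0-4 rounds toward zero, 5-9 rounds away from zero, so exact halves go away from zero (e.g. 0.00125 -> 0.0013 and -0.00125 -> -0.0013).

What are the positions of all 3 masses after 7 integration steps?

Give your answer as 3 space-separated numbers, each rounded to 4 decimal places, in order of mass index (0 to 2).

Answer: 5.4975 9.9663 17.1904

Derivation:
Step 0: x=[6.0000 13.0000 16.0000] v=[-1.0000 0.0000 0.0000]
Step 1: x=[5.8400 12.8400 16.0600] v=[-0.8000 -0.8000 0.3000]
Step 2: x=[5.7264 12.5288 16.1756] v=[-0.5680 -1.5560 0.5780]
Step 3: x=[5.6558 12.0914 16.3383] v=[-0.3528 -2.1871 0.8133]
Step 4: x=[5.6164 11.5664 16.5360] v=[-0.1968 -2.6248 0.9886]
Step 5: x=[5.5904 11.0022 16.7543] v=[-0.1301 -2.8209 1.0916]
Step 6: x=[5.5572 10.4516 16.9776] v=[-0.1658 -2.7528 1.1164]
Step 7: x=[5.4975 9.9663 17.1904] v=[-0.2984 -2.4265 1.0638]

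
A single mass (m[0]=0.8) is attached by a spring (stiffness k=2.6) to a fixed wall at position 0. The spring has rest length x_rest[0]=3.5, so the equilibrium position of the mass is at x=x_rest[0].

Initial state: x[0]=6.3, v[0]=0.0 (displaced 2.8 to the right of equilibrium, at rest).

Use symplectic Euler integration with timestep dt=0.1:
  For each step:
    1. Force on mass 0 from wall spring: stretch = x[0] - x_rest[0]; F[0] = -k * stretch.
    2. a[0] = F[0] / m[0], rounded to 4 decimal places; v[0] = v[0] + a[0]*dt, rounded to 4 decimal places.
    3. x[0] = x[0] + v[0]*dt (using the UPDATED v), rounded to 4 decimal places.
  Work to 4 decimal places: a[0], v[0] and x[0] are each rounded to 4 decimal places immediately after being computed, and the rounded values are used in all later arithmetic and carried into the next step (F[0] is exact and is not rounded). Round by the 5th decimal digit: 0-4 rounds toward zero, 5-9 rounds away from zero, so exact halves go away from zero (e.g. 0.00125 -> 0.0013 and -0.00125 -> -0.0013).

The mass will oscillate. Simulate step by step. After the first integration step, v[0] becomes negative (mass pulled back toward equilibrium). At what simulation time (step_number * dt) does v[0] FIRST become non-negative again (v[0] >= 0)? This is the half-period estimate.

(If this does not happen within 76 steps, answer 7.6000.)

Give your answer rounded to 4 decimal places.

Step 0: x=[6.3000] v=[0.0000]
Step 1: x=[6.2090] v=[-0.9100]
Step 2: x=[6.0300] v=[-1.7904]
Step 3: x=[5.7687] v=[-2.6127]
Step 4: x=[5.4337] v=[-3.3500]
Step 5: x=[5.0359] v=[-3.9785]
Step 6: x=[4.5881] v=[-4.4777]
Step 7: x=[4.1050] v=[-4.8313]
Step 8: x=[3.6022] v=[-5.0279]
Step 9: x=[3.0961] v=[-5.0611]
Step 10: x=[2.6031] v=[-4.9298]
Step 11: x=[2.1393] v=[-4.6383]
Step 12: x=[1.7197] v=[-4.1961]
Step 13: x=[1.3580] v=[-3.6175]
Step 14: x=[1.0659] v=[-2.9214]
Step 15: x=[0.8529] v=[-2.1303]
Step 16: x=[0.7259] v=[-1.2700]
Step 17: x=[0.6891] v=[-0.3684]
Step 18: x=[0.7436] v=[0.5451]
First v>=0 after going negative at step 18, time=1.8000

Answer: 1.8000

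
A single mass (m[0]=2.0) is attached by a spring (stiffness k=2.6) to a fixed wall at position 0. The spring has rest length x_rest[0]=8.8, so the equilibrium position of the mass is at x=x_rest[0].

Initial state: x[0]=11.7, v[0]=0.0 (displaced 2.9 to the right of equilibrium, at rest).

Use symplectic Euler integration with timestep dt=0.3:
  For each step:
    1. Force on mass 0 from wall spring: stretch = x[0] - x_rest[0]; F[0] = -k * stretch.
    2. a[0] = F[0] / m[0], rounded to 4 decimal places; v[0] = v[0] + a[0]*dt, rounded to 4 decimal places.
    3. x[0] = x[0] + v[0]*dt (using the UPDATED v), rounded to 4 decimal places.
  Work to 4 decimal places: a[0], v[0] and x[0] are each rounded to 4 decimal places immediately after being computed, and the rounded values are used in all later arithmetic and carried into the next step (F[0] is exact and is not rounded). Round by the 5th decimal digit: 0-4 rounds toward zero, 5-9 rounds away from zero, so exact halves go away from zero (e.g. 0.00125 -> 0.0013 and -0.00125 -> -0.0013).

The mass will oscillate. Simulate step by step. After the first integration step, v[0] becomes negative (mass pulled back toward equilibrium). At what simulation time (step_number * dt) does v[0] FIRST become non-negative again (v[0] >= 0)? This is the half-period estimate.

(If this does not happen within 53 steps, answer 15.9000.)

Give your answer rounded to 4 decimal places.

Step 0: x=[11.7000] v=[0.0000]
Step 1: x=[11.3607] v=[-1.1310]
Step 2: x=[10.7218] v=[-2.1297]
Step 3: x=[9.8580] v=[-2.8792]
Step 4: x=[8.8705] v=[-3.2918]
Step 5: x=[7.8747] v=[-3.3193]
Step 6: x=[6.9872] v=[-2.9584]
Step 7: x=[6.3118] v=[-2.2514]
Step 8: x=[5.9275] v=[-1.2810]
Step 9: x=[5.8793] v=[-0.1607]
Step 10: x=[6.1728] v=[0.9784]
First v>=0 after going negative at step 10, time=3.0000

Answer: 3.0000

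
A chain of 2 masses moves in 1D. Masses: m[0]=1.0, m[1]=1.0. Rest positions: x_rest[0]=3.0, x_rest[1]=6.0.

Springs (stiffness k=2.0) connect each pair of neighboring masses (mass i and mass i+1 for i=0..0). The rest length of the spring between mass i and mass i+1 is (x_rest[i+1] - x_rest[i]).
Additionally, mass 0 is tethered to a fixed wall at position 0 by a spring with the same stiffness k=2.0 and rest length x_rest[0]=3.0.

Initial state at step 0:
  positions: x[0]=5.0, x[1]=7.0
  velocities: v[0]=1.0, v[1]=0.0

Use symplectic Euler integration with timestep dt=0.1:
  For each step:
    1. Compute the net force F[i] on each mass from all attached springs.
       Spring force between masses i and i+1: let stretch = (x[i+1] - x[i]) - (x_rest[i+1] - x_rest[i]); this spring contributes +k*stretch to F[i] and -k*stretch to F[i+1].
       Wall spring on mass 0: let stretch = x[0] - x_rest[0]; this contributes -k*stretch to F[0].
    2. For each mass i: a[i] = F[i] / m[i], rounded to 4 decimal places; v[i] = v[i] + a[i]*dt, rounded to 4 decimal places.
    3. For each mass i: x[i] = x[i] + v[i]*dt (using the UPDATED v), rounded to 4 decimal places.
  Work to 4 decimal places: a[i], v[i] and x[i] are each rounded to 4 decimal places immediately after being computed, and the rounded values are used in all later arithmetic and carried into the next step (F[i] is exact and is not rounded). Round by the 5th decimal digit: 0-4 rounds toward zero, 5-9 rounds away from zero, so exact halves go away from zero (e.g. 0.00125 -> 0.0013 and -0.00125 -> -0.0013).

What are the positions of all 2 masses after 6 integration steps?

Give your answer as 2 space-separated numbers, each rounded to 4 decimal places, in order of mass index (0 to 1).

Step 0: x=[5.0000 7.0000] v=[1.0000 0.0000]
Step 1: x=[5.0400 7.0200] v=[0.4000 0.2000]
Step 2: x=[5.0188 7.0604] v=[-0.2120 0.4040]
Step 3: x=[4.9381 7.1200] v=[-0.8074 0.5957]
Step 4: x=[4.8022 7.1959] v=[-1.3586 0.7593]
Step 5: x=[4.6182 7.2840] v=[-1.8403 0.8806]
Step 6: x=[4.3951 7.3787] v=[-2.2308 0.9474]

Answer: 4.3951 7.3787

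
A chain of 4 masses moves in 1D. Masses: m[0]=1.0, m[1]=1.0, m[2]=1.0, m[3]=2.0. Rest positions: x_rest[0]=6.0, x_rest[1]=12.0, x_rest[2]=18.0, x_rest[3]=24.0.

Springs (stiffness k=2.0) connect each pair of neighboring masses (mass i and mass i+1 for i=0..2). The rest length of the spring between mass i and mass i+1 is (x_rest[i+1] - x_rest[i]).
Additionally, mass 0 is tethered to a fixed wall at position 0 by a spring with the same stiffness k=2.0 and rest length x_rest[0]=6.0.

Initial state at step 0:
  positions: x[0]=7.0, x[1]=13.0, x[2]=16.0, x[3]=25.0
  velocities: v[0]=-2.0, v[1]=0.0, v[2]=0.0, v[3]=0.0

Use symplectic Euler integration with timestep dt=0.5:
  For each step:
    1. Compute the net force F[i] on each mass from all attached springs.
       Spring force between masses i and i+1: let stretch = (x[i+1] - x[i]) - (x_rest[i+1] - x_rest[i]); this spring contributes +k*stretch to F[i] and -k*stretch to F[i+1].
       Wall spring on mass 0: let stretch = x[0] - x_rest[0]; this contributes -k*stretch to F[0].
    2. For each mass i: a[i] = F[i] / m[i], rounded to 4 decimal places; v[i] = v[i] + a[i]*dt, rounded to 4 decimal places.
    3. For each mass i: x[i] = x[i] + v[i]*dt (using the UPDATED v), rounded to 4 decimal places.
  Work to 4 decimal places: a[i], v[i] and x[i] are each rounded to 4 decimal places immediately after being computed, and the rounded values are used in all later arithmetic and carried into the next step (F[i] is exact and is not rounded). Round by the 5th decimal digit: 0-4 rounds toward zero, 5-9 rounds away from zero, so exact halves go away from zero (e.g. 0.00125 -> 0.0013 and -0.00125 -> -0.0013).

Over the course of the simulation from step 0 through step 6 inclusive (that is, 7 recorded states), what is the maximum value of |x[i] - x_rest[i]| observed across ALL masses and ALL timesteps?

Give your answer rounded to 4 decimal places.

Step 0: x=[7.0000 13.0000 16.0000 25.0000] v=[-2.0000 0.0000 0.0000 0.0000]
Step 1: x=[5.5000 11.5000 19.0000 24.2500] v=[-3.0000 -3.0000 6.0000 -1.5000]
Step 2: x=[4.2500 10.7500 20.8750 23.6875] v=[-2.5000 -1.5000 3.7500 -1.1250]
Step 3: x=[4.1250 11.8125 19.0938 23.9219] v=[-0.2500 2.1250 -3.5625 0.4688]
Step 4: x=[5.7813 12.6719 16.0860 24.4493] v=[3.3125 1.7188 -6.0157 1.0548]
Step 5: x=[7.9922 11.7931 15.5528 24.3859] v=[4.4218 -1.7577 -1.0665 -0.1269]
Step 6: x=[8.1075 10.8937 17.5563 23.6142] v=[0.2305 -1.7989 4.0069 -1.5435]
Max displacement = 2.8750

Answer: 2.8750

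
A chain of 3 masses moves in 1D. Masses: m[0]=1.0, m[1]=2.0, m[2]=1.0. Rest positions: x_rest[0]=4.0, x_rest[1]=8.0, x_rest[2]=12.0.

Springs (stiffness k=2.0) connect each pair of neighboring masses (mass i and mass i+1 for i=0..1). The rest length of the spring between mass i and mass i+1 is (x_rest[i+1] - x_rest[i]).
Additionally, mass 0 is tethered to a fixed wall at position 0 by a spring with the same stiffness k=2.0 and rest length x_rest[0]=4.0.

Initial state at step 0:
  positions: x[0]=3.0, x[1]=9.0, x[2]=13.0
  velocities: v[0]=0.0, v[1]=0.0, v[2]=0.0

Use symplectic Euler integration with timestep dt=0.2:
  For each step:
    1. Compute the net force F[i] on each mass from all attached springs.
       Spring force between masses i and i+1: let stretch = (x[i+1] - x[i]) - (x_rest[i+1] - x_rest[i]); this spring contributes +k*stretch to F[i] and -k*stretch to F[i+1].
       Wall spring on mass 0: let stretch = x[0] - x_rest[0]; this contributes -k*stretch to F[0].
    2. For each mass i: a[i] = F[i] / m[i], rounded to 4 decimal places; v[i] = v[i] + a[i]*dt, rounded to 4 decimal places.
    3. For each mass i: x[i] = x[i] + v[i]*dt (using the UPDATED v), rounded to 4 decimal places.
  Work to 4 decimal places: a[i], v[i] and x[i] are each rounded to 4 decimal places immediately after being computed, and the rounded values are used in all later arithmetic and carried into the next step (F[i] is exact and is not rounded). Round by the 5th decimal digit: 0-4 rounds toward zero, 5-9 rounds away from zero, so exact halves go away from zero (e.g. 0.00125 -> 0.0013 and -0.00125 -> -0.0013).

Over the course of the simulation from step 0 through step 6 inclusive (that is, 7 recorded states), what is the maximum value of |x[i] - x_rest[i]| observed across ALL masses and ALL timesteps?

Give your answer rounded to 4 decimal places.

Step 0: x=[3.0000 9.0000 13.0000] v=[0.0000 0.0000 0.0000]
Step 1: x=[3.2400 8.9200 13.0000] v=[1.2000 -0.4000 0.0000]
Step 2: x=[3.6752 8.7760 12.9936] v=[2.1760 -0.7200 -0.0320]
Step 3: x=[4.2244 8.5967 12.9698] v=[2.7462 -0.8966 -0.1190]
Step 4: x=[4.7855 8.4174 12.9162] v=[2.8054 -0.8964 -0.2682]
Step 5: x=[5.2543 8.2728 12.8227] v=[2.3440 -0.7230 -0.4677]
Step 6: x=[5.5442 8.1895 12.6852] v=[1.4497 -0.4167 -0.6877]
Max displacement = 1.5442

Answer: 1.5442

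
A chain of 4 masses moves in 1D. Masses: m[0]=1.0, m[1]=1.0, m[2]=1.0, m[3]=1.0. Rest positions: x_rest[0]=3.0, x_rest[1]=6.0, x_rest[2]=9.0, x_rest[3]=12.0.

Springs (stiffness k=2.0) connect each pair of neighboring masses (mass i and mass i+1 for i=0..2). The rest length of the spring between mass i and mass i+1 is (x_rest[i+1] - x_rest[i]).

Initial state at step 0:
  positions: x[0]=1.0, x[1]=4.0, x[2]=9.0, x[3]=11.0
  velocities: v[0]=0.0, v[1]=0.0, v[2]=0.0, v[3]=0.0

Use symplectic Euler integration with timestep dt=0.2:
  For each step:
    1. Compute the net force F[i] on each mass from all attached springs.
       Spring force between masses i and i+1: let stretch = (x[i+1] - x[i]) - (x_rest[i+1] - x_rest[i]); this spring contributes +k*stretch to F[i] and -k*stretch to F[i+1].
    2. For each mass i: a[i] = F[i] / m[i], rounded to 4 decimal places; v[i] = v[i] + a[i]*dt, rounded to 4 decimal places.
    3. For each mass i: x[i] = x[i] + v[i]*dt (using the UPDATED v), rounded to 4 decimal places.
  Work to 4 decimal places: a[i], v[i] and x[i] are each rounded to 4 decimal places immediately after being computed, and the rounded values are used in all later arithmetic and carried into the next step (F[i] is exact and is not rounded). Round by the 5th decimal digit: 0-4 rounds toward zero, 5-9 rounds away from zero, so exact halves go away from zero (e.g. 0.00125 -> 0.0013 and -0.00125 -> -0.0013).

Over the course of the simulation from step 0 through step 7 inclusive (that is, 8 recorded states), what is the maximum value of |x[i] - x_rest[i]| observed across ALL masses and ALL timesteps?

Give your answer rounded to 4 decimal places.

Answer: 2.0896

Derivation:
Step 0: x=[1.0000 4.0000 9.0000 11.0000] v=[0.0000 0.0000 0.0000 0.0000]
Step 1: x=[1.0000 4.1600 8.7600 11.0800] v=[0.0000 0.8000 -1.2000 0.4000]
Step 2: x=[1.0128 4.4352 8.3376 11.2144] v=[0.0640 1.3760 -2.1120 0.6720]
Step 3: x=[1.0594 4.7488 7.8332 11.3587] v=[0.2330 1.5680 -2.5222 0.7213]
Step 4: x=[1.1612 5.0140 7.3640 11.4609] v=[0.5088 1.3260 -2.3458 0.5111]
Step 5: x=[1.3312 5.1590 7.0346 11.4754] v=[0.8499 0.7249 -1.6470 0.0723]
Step 6: x=[1.5674 5.1478 6.9104 11.3746] v=[1.1810 -0.0560 -0.6209 -0.5040]
Step 7: x=[1.8500 4.9912 7.0023 11.1567] v=[1.4132 -0.7831 0.4597 -1.0897]
Max displacement = 2.0896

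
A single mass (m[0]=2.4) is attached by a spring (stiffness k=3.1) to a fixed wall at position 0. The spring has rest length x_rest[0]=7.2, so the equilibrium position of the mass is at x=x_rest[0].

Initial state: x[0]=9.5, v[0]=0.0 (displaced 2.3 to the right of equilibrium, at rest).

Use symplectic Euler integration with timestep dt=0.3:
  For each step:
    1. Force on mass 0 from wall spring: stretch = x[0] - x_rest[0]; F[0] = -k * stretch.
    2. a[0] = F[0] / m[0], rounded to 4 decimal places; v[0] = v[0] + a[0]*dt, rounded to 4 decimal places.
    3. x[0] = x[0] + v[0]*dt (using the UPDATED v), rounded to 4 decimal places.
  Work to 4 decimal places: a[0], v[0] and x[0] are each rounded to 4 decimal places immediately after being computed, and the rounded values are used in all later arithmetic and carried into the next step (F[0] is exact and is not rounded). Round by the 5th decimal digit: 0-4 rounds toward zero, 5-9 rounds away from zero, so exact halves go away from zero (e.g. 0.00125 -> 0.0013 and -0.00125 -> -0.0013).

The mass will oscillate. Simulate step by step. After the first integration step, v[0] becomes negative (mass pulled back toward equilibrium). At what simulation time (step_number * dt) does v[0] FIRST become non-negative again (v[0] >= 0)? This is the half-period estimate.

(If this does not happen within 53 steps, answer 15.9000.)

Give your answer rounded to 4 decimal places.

Step 0: x=[9.5000] v=[0.0000]
Step 1: x=[9.2326] v=[-0.8912]
Step 2: x=[8.7290] v=[-1.6788]
Step 3: x=[8.0476] v=[-2.2713]
Step 4: x=[7.2677] v=[-2.5997]
Step 5: x=[6.4799] v=[-2.6259]
Step 6: x=[5.7758] v=[-2.3469]
Step 7: x=[5.2373] v=[-1.7950]
Step 8: x=[4.9270] v=[-1.0344]
Step 9: x=[4.8809] v=[-0.1536]
Step 10: x=[5.1044] v=[0.7451]
First v>=0 after going negative at step 10, time=3.0000

Answer: 3.0000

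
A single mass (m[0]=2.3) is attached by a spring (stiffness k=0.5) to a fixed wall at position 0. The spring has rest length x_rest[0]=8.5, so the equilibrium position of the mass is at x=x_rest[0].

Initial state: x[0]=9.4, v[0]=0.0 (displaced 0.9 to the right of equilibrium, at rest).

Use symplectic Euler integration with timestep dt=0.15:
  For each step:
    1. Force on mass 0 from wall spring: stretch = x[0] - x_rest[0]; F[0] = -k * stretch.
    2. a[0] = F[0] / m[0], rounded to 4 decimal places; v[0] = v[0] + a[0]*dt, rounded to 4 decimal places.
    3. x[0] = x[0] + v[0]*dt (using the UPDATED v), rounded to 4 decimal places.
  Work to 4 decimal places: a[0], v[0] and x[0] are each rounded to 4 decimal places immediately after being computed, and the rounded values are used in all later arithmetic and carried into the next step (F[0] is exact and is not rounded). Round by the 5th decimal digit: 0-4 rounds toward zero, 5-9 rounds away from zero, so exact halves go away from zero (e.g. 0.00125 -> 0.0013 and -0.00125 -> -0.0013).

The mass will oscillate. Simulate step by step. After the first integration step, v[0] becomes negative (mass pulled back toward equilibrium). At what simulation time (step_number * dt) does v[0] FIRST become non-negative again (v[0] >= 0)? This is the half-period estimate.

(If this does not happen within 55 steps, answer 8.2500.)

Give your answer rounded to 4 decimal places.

Step 0: x=[9.4000] v=[0.0000]
Step 1: x=[9.3956] v=[-0.0294]
Step 2: x=[9.3868] v=[-0.0586]
Step 3: x=[9.3737] v=[-0.0875]
Step 4: x=[9.3563] v=[-0.1160]
Step 5: x=[9.3347] v=[-0.1439]
Step 6: x=[9.3090] v=[-0.1711]
Step 7: x=[9.2794] v=[-0.1975]
Step 8: x=[9.2460] v=[-0.2229]
Step 9: x=[9.2089] v=[-0.2472]
Step 10: x=[9.1684] v=[-0.2703]
Step 11: x=[9.1246] v=[-0.2921]
Step 12: x=[9.0777] v=[-0.3125]
Step 13: x=[9.0280] v=[-0.3313]
Step 14: x=[8.9757] v=[-0.3485]
Step 15: x=[8.9211] v=[-0.3640]
Step 16: x=[8.8644] v=[-0.3777]
Step 17: x=[8.8060] v=[-0.3896]
Step 18: x=[8.7461] v=[-0.3996]
Step 19: x=[8.6850] v=[-0.4076]
Step 20: x=[8.6230] v=[-0.4136]
Step 21: x=[8.5604] v=[-0.4176]
Step 22: x=[8.4975] v=[-0.4196]
Step 23: x=[8.4346] v=[-0.4195]
Step 24: x=[8.3720] v=[-0.4174]
Step 25: x=[8.3100] v=[-0.4132]
Step 26: x=[8.2490] v=[-0.4070]
Step 27: x=[8.1892] v=[-0.3988]
Step 28: x=[8.1309] v=[-0.3887]
Step 29: x=[8.0744] v=[-0.3767]
Step 30: x=[8.0200] v=[-0.3628]
Step 31: x=[7.9679] v=[-0.3472]
Step 32: x=[7.9184] v=[-0.3298]
Step 33: x=[7.8718] v=[-0.3108]
Step 34: x=[7.8283] v=[-0.2903]
Step 35: x=[7.7880] v=[-0.2684]
Step 36: x=[7.7512] v=[-0.2452]
Step 37: x=[7.7181] v=[-0.2208]
Step 38: x=[7.6888] v=[-0.1953]
Step 39: x=[7.6635] v=[-0.1689]
Step 40: x=[7.6423] v=[-0.1416]
Step 41: x=[7.6253] v=[-0.1136]
Step 42: x=[7.6125] v=[-0.0851]
Step 43: x=[7.6041] v=[-0.0562]
Step 44: x=[7.6001] v=[-0.0270]
Step 45: x=[7.6004] v=[0.0023]
First v>=0 after going negative at step 45, time=6.7500

Answer: 6.7500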